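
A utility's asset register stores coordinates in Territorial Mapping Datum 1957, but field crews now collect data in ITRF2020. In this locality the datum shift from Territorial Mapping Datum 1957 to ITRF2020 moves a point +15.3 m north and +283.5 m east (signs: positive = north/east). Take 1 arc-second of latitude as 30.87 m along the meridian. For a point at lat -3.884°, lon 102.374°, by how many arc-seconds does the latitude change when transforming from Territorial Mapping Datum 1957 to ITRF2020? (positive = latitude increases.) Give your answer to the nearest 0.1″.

1″ of latitude = 30.87 m, so Δφ = 15.3 / 30.87 = 0.496″.

Δφ = 0.5″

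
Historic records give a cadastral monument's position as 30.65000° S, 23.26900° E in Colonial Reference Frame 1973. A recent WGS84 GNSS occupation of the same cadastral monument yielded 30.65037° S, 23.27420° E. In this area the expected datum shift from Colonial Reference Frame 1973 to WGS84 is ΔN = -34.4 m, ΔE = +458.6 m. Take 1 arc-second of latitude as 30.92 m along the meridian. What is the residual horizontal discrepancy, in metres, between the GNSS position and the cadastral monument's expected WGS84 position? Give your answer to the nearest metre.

40 m

Observed coordinate differences: Δφ = -0.00037°, Δλ = +0.00520°.
Converting to metres (1° lat = 111312 m, cos φ = 0.860297): observed ΔN = -41.2 m, observed ΔE = 498.0 m.
Subtracting the expected shift leaves a residual of -41.2 − (-34.4) = -6.8 m north and 498.0 − (458.6) = 39.4 m east.
Residual distance = √((-6.8)² + 39.4²) = 39.9 m.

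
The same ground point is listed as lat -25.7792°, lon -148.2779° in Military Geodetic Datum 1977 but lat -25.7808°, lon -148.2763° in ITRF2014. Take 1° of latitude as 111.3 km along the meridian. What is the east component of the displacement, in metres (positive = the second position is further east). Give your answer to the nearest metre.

ΔE = 160 m

Δφ = -25.7808° − -25.7792° = -0.0016°; Δλ = -148.2763° − -148.2779° = +0.0016°.
ΔN = Δφ × 111300 = -178.1 m; ΔE = Δλ × 111300 × cos(-25.7792°) = +0.0016 × 111300 × 0.900477 = 160.4 m.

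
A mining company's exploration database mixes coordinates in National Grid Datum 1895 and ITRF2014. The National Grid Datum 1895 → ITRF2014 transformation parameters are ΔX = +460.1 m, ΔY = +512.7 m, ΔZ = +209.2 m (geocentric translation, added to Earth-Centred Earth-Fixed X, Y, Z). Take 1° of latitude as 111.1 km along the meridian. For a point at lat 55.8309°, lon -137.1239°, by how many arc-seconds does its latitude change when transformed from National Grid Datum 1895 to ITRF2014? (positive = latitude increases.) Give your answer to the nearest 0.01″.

sin φ = 0.827384, cos φ = 0.561637, sin λ = -0.680415, cos λ = -0.732827.
North component: ΔN = −sin φ cos λ·ΔX − sin φ sin λ·ΔY + cos φ·ΔZ = −(0.827384)(-0.732827)(460.1) − (0.827384)(-0.680415)(512.7) + (0.561637)(209.2) = 685.10 m.
1° of latitude spans 111100 m, so Δφ = 685.10 / 111100 × 3600 = 22.199″.

Δφ = 22.20″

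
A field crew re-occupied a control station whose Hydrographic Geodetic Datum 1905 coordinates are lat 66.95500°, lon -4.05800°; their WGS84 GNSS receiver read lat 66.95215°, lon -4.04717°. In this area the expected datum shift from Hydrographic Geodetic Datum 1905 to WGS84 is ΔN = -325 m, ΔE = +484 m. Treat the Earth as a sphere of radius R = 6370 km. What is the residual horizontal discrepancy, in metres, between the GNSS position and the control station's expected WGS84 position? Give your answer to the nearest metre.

15 m

Observed coordinate differences: Δφ = -0.00285°, Δλ = +0.01083°.
Converting to metres (1° lat = 111177 m, cos φ = 0.391454): observed ΔN = -316.9 m, observed ΔE = 471.3 m.
Subtracting the expected shift leaves a residual of -316.9 − (-325) = 8.1 m north and 471.3 − (484) = -12.7 m east.
Residual distance = √(8.1² + (-12.7)²) = 15.1 m.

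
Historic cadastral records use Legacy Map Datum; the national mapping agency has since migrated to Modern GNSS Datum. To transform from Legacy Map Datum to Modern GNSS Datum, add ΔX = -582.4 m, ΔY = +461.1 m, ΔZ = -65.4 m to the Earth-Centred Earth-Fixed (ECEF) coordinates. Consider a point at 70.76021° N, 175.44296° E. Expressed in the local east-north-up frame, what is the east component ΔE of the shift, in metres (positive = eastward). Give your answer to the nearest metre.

The local east axis at (φ, λ) is (−sin λ, cos λ, 0), so ΔE = −sin(175.44296°)·(-582.4) + cos(175.44296°)·461.1 = -413.37 m.

ΔE = -413 m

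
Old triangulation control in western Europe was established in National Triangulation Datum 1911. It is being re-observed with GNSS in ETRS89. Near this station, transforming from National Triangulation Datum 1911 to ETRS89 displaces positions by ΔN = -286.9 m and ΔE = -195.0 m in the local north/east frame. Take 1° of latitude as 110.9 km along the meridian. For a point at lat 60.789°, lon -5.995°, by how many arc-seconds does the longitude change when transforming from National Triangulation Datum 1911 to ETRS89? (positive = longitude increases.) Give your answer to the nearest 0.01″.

Δλ = -12.97″

At latitude 60.789°, cos φ = 0.488027.
1° of longitude at this latitude = 110.9 × cos φ = 54.12 km, so Δλ = -195.0 / 54122.2 = -0.0036030° = -12.971″.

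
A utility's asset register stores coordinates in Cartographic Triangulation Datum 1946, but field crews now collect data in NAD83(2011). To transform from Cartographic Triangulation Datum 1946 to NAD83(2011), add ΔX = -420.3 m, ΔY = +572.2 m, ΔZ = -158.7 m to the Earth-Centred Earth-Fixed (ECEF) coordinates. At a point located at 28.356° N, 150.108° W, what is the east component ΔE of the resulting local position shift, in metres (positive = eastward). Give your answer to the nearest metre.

At φ = 28.356°, λ = -150.108°: sin φ = 0.474949, cos φ = 0.880014, sin λ = -0.498367, cos λ = -0.866966.
ΔE = −sin λ·ΔX + cos λ·ΔY = −(-0.498367)·(-420.3) + (-0.866966)·(572.2) = -705.54 m.

ΔE = -706 m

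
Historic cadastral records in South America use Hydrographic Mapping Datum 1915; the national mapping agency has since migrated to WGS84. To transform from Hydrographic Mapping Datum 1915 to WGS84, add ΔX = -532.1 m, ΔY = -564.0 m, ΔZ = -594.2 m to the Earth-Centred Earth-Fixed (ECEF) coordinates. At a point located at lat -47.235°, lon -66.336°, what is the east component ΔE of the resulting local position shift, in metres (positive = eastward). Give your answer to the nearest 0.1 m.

ΔE = -713.7 m

At φ = -47.235°, λ = -66.336°: sin φ = -0.734145, cos φ = 0.678993, sin λ = -0.915915, cos λ = 0.401372.
ΔE = −sin λ·ΔX + cos λ·ΔY = −(-0.915915)·(-532.1) + (0.401372)·(-564.0) = -713.73 m.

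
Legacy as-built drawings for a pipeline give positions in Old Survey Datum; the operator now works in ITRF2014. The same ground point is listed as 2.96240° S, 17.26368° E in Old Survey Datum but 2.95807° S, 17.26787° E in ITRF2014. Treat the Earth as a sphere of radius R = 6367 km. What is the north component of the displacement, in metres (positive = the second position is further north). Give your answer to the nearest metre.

Δφ = -2.95807° − -2.96240° = +0.00433°; Δλ = 17.26787° − 17.26368° = +0.00419°.
1° along a meridian = πR/180 = 111125 m.
ΔN = Δφ × 111125 = 481.2 m; ΔE = Δλ × 111125 × cos(-2.96240°) = +0.00419 × 111125 × 0.998664 = 465.0 m.

ΔN = 481 m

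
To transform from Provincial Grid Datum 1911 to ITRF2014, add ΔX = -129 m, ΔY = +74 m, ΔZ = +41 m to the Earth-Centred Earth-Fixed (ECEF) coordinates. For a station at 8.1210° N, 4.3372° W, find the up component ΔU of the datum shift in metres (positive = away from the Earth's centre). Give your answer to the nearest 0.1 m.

The local up (radial) axis is (cos φ cos λ, cos φ sin λ, sin φ), giving ΔU = -127.341 − 5.540 + 5.792 = -127.09 m.

ΔU = -127.1 m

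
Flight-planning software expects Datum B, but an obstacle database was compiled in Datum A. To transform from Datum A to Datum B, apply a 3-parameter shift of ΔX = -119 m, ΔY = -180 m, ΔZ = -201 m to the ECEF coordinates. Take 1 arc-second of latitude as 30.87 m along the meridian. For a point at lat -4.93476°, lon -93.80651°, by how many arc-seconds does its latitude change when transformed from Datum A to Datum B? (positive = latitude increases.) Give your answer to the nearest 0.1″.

sin φ = -0.086021, cos φ = 0.996293, sin λ = -0.997794, cos λ = -0.066387.
North component: ΔN = −sin φ cos λ·ΔX − sin φ sin λ·ΔY + cos φ·ΔZ = −(-0.086021)(-0.066387)(-119) − (-0.086021)(-0.997794)(-180) + (0.996293)(-201) = -184.13 m.
1° of latitude spans 3600 × 30.87 = 111132 m, so Δφ = -184.13 / 111132 × 3600 = -5.965″.

Δφ = -6.0″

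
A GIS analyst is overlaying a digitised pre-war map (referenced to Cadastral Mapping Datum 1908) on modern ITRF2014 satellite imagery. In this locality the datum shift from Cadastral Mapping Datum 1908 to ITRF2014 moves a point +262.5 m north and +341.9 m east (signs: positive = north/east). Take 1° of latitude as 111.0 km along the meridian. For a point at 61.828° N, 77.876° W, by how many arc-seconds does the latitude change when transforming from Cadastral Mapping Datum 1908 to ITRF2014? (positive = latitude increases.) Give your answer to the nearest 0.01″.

1° of latitude = 111.0 km, so Δφ = 262.5 / 111000 = 0.0023649° = 8.514″.

Δφ = 8.51″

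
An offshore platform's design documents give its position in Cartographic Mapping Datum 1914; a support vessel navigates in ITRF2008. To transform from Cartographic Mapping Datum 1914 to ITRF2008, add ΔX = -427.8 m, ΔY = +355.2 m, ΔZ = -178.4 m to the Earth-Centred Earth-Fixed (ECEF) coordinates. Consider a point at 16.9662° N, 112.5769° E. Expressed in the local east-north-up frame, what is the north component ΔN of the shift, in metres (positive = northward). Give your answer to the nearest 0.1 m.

ΔN = -314.3 m

The local north axis is (−sin φ cos λ, −sin φ sin λ, cos φ), giving ΔN = -47.927 − 95.707 − 170.636 = -314.27 m.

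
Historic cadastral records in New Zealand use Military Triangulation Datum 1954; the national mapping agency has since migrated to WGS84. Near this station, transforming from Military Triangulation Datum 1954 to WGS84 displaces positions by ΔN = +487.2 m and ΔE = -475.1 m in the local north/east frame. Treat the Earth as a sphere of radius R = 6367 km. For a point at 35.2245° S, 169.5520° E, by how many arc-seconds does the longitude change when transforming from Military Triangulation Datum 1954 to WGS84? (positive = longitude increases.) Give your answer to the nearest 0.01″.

At latitude -35.2245°, cos φ = 0.816898.
One radian of longitude at latitude φ spans R cos φ, so Δλ = ΔE / (R cos φ) = -475.1 / (6367000 × 0.816898) = -9.1344e-05 rad = -18.841″.

Δλ = -18.84″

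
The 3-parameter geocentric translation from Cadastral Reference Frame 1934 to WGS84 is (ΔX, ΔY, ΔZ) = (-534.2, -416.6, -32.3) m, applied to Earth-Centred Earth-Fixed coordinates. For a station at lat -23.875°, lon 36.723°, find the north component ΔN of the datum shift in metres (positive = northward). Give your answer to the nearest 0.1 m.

The local north axis is (−sin φ cos λ, −sin φ sin λ, cos φ), giving ΔN = -173.303 − 100.823 − 29.536 = -303.66 m.

ΔN = -303.7 m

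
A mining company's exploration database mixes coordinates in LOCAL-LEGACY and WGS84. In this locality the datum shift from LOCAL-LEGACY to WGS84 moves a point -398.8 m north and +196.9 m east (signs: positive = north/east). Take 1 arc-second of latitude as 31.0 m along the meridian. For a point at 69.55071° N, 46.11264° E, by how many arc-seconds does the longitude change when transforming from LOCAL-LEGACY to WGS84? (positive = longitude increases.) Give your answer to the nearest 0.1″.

Δλ = 18.2″

At latitude 69.55071°, cos φ = 0.349378.
1″ of longitude at this latitude = 31.00 × cos φ = 10.8307 m, so Δλ = 196.9 / 10.8307 = 18.180″.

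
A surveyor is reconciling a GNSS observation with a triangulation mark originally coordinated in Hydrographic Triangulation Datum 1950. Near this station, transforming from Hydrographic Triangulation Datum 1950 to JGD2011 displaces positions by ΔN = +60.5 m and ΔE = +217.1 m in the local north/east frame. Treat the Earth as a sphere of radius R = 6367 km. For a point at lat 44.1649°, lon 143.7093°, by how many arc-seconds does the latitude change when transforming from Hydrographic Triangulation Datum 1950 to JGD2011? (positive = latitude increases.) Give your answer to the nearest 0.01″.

Δφ = 1.96″

On a sphere of radius R, 1 rad of latitude = R, so Δφ = ΔN / R = 60.5 / 6367000 = 9.5021e-06 rad = 1.960″.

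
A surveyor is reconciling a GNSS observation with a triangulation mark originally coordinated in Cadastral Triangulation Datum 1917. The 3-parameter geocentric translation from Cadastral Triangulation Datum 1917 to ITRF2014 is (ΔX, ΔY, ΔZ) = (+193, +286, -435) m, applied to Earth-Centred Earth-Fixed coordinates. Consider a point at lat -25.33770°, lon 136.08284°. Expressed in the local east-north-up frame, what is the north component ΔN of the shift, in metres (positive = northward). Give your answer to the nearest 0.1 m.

ΔN = -367.8 m

At φ = -25.33770°, λ = 136.08284°: sin φ = -0.427953, cos φ = 0.903801, sin λ = 0.693618, cos λ = -0.720343.
ΔN = −sin φ cos λ·ΔX − sin φ sin λ·ΔY + cos φ·ΔZ = −(-0.427953)(-0.720343)(193) − (-0.427953)(0.693618)(286) + (0.903801)(-435) = -367.76 m.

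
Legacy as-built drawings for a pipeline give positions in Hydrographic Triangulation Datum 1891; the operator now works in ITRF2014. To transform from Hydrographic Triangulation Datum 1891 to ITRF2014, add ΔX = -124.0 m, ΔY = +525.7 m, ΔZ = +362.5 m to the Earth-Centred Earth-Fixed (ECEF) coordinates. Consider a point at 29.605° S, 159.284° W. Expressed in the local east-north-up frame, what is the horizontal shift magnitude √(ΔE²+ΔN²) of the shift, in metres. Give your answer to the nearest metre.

At φ = -29.605°, λ = -159.284°: sin φ = -0.494018, cos φ = 0.869452, sin λ = -0.353736, cos λ = -0.935345.
ΔE = −sin λ·ΔX + cos λ·ΔY = −(-0.353736)·(-124.0) + (-0.935345)·(525.7) = -535.57 m.
ΔN = −sin φ cos λ·ΔX − sin φ sin λ·ΔY + cos φ·ΔZ = −(-0.494018)(-0.935345)(-124.0) − (-0.494018)(-0.353736)(525.7) + (0.869452)(362.5) = 280.61 m.
Horizontal magnitude = √(ΔE² + ΔN²) = √((-535.57)² + 280.61²) = 604.63 m.

605 m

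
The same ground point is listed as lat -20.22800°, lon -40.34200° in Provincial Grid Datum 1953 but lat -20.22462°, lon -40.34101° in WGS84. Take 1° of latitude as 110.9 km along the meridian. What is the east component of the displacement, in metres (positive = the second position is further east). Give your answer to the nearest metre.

Δφ = -20.22462° − -20.22800° = +0.00338°; Δλ = -40.34101° − -40.34200° = +0.00099°.
ΔN = Δφ × 110900 = 374.8 m; ΔE = Δλ × 110900 × cos(-20.22800°) = +0.00099 × 110900 × 0.938324 = 103.0 m.

ΔE = 103 m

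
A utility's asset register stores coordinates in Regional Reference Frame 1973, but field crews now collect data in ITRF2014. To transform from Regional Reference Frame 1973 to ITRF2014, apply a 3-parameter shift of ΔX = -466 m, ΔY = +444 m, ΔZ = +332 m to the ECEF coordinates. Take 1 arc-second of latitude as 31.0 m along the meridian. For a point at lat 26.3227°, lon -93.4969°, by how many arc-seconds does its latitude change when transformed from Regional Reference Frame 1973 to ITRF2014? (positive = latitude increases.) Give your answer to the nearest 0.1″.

sin φ = 0.443426, cos φ = 0.896311, sin λ = -0.998138, cos λ = -0.060995.
North component: ΔN = −sin φ cos λ·ΔX − sin φ sin λ·ΔY + cos φ·ΔZ = −(0.443426)(-0.060995)(-466) − (0.443426)(-0.998138)(444) + (0.896311)(332) = 481.49 m.
1° of latitude spans 3600 × 31.00 = 111600 m, so Δφ = 481.49 / 111600 × 3600 = 15.532″.

Δφ = 15.5″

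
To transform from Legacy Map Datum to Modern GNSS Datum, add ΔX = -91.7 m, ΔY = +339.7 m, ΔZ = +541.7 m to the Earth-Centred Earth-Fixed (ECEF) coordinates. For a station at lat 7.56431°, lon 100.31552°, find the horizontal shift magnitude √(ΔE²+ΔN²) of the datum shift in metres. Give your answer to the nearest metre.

492 m

At φ = 7.56431°, λ = 100.31552°: sin φ = 0.131639, cos φ = 0.991298, sin λ = 0.983837, cos λ = -0.179069.
ΔE = −sin λ·ΔX + cos λ·ΔY = −(0.983837)·(-91.7) + (-0.179069)·(339.7) = 29.39 m.
ΔN = −sin φ cos λ·ΔX − sin φ sin λ·ΔY + cos φ·ΔZ = −(0.131639)(-0.179069)(-91.7) − (0.131639)(0.983837)(339.7) + (0.991298)(541.7) = 490.83 m.
Horizontal magnitude = √(ΔE² + ΔN²) = √(29.39² + 490.83²) = 491.71 m.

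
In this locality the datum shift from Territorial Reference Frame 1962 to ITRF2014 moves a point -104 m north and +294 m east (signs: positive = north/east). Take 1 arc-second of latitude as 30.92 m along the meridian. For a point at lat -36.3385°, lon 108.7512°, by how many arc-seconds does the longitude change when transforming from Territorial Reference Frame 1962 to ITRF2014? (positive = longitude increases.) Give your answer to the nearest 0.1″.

Δλ = 11.8″

At latitude -36.3385°, cos φ = 0.805530.
1″ of longitude at this latitude = 30.92 × cos φ = 24.9070 m, so Δλ = 294.0 / 24.9070 = 11.804″.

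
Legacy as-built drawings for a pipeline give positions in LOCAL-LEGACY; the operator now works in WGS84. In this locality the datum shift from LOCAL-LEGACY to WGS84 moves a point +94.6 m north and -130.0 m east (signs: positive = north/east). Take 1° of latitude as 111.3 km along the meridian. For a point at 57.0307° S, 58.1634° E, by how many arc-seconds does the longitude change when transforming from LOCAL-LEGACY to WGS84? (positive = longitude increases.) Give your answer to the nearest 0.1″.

At latitude -57.0307°, cos φ = 0.544190.
1° of longitude at this latitude = 111.3 × cos φ = 60.57 km, so Δλ = -130.0 / 60568.3 = -0.0021463° = -7.727″.

Δλ = -7.7″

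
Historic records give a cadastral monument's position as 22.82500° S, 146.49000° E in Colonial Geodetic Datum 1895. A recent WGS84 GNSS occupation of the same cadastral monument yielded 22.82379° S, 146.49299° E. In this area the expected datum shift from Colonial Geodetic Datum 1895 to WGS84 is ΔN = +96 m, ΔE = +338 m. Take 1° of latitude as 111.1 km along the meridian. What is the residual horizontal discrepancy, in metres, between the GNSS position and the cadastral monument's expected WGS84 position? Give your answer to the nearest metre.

50 m

Observed coordinate differences: Δφ = +0.00121°, Δλ = +0.00299°.
Converting to metres (1° lat = 111100 m, cos φ = 0.921694): observed ΔN = 134.4 m, observed ΔE = 306.2 m.
Subtracting the expected shift leaves a residual of 134.4 − (96) = 38.4 m north and 306.2 − (338) = -31.8 m east.
Residual distance = √(38.4² + (-31.8)²) = 49.9 m.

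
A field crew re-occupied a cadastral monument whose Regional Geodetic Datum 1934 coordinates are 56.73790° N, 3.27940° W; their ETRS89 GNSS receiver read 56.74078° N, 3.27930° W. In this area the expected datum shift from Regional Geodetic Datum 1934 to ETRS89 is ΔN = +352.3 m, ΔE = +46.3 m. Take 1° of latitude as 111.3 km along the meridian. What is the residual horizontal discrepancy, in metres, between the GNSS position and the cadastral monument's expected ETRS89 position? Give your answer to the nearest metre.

51 m

Observed coordinate differences: Δφ = +0.00288°, Δλ = +0.00010°.
Converting to metres (1° lat = 111300 m, cos φ = 0.548470): observed ΔN = 320.5 m, observed ΔE = 6.1 m.
Subtracting the expected shift leaves a residual of 320.5 − (352.3) = -31.8 m north and 6.1 − (46.3) = -40.2 m east.
Residual distance = √((-31.8)² + (-40.2)²) = 51.2 m.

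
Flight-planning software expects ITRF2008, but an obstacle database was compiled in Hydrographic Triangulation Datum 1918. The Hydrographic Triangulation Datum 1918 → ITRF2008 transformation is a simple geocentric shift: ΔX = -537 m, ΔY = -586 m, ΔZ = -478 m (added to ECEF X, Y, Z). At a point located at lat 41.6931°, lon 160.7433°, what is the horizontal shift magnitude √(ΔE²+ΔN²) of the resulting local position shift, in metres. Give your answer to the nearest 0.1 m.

923.7 m

The local east axis at (φ, λ) is (−sin λ, cos λ, 0), so ΔE = −sin(160.7433°)·(-537) + cos(160.7433°)·(-586) = 730.32 m.
The local north axis is (−sin φ cos λ, −sin φ sin λ, cos φ), giving ΔN = -337.196 + 128.547 − 356.931 = -565.58 m.
Horizontal magnitude = √(ΔE² + ΔN²) = √(730.32² + (-565.58)²) = 923.71 m.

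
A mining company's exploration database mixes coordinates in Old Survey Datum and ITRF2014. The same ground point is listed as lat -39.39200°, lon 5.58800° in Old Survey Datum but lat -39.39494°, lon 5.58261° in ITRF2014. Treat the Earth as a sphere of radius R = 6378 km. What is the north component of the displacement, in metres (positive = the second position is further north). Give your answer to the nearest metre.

ΔN = -327 m

Δφ = -39.39494° − -39.39200° = -0.00294°; Δλ = 5.58261° − 5.58800° = -0.00539°.
1° along a meridian = πR/180 = 111317 m.
ΔN = Δφ × 111317 = -327.3 m; ΔE = Δλ × 111317 × cos(-39.39200°) = -0.00539 × 111317 × 0.772822 = -463.7 m.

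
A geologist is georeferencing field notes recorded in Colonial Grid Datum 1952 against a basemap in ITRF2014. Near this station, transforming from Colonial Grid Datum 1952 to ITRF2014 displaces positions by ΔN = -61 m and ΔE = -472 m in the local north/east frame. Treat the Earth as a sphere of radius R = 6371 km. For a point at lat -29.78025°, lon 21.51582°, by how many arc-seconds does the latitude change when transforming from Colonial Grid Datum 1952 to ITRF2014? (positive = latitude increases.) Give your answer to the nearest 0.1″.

Δφ = -2.0″

On a sphere of radius R, 1 rad of latitude = R, so Δφ = ΔN / R = -61.0 / 6371000 = -9.5746e-06 rad = -1.975″.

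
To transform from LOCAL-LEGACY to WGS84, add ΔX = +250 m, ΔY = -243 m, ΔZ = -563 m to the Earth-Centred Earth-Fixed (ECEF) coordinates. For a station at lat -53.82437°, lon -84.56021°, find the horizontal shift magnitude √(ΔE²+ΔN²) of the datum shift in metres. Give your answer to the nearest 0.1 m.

The local east axis at (φ, λ) is (−sin λ, cos λ, 0), so ΔE = −sin(-84.56021°)·250 + cos(-84.56021°)·(-243) = 225.84 m.
The local north axis is (−sin φ cos λ, −sin φ sin λ, cos φ), giving ΔN = 19.131 + 195.269 − 332.318 = -117.92 m.
Horizontal magnitude = √(ΔE² + ΔN²) = √(225.84² + (-117.92)²) = 254.77 m.

254.8 m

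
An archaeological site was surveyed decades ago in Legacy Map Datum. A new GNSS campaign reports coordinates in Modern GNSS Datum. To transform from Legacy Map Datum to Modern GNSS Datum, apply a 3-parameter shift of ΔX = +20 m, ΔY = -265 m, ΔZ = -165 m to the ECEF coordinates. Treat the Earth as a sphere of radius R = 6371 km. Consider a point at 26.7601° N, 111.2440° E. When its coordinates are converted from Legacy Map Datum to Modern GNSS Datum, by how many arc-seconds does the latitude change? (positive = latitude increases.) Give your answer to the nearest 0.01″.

sin φ = 0.450256, cos φ = 0.892900, sin λ = 0.932046, cos λ = -0.362340.
North component: ΔN = −sin φ cos λ·ΔX − sin φ sin λ·ΔY + cos φ·ΔZ = −(0.450256)(-0.362340)(20) − (0.450256)(0.932046)(-265) + (0.892900)(-165) = -32.86 m.
1° of latitude spans πR/180 = 111195 m, so Δφ = -32.86 / 111195 × 3600 = -1.064″.

Δφ = -1.06″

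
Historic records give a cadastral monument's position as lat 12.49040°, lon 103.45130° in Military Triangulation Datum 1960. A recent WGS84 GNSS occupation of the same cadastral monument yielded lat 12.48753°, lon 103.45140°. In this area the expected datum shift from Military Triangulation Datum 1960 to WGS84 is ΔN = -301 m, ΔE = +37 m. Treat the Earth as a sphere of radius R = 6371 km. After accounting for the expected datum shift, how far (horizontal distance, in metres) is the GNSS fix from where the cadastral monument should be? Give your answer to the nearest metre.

Observed coordinate differences: Δφ = -0.00287°, Δλ = +0.00010°.
Converting to metres (1° lat = 111195 m, cos φ = 0.976332): observed ΔN = -319.1 m, observed ΔE = 10.9 m.
Subtracting the expected shift leaves a residual of -319.1 − (-301) = -18.1 m north and 10.9 − (37) = -26.1 m east.
Residual distance = √((-18.1)² + (-26.1)²) = 31.8 m.

32 m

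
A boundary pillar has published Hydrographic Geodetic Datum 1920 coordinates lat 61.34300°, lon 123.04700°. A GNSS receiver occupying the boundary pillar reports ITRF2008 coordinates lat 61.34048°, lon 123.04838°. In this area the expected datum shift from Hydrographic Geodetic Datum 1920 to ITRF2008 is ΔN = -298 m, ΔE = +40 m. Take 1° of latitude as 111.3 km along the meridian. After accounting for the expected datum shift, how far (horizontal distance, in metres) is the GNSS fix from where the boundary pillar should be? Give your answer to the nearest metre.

Observed coordinate differences: Δφ = -0.00252°, Δλ = +0.00138°.
Converting to metres (1° lat = 111300 m, cos φ = 0.479565): observed ΔN = -280.5 m, observed ΔE = 73.7 m.
Subtracting the expected shift leaves a residual of -280.5 − (-298) = 17.5 m north and 73.7 − (40) = 33.7 m east.
Residual distance = √(17.5² + 33.7²) = 37.9 m.

38 m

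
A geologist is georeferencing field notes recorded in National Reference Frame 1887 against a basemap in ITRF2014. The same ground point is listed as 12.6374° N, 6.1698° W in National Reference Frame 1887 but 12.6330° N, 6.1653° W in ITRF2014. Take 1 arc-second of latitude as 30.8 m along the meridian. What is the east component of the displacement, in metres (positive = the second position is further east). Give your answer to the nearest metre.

Δφ = 12.6330° − 12.6374° = -0.0044°; Δλ = -6.1653° − -6.1698° = +0.0045°.
1° of latitude = 3600 × 30.80 = 110880 m.
ΔN = Δφ × 110880 = -487.9 m; ΔE = Δλ × 110880 × cos(12.6374°) = +0.0045 × 110880 × 0.975774 = 486.9 m.

ΔE = 487 m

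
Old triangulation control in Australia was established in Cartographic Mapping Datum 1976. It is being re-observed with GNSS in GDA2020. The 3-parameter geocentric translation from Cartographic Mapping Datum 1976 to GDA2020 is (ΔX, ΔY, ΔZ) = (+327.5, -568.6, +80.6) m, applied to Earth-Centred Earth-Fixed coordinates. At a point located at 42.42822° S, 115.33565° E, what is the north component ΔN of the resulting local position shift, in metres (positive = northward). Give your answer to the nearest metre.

ΔN = -382 m

The local north axis is (−sin φ cos λ, −sin φ sin λ, cos φ), giving ΔN = -94.550 − 346.718 + 59.493 = -381.78 m.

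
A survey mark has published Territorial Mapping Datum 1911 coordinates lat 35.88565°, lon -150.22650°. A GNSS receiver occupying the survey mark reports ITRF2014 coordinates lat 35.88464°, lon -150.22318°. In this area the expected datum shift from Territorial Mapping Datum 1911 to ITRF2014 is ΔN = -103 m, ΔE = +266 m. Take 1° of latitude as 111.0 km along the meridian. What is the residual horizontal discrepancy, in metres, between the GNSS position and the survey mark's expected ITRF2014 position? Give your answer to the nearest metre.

34 m

Observed coordinate differences: Δφ = -0.00101°, Δλ = +0.00332°.
Converting to metres (1° lat = 111000 m, cos φ = 0.810188): observed ΔN = -112.1 m, observed ΔE = 298.6 m.
Subtracting the expected shift leaves a residual of -112.1 − (-103) = -9.1 m north and 298.6 − (266) = 32.6 m east.
Residual distance = √((-9.1)² + 32.6²) = 33.8 m.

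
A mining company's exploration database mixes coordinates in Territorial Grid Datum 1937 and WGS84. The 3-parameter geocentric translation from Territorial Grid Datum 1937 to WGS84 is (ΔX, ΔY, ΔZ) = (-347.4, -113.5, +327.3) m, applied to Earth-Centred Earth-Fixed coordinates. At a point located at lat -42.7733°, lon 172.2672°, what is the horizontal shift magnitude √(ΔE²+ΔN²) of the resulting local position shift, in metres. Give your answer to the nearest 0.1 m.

490.2 m

At φ = -42.7733°, λ = 172.2672°: sin φ = -0.679099, cos φ = 0.734046, sin λ = 0.134553, cos λ = -0.990906.
ΔE = −sin λ·ΔX + cos λ·ΔY = −(0.134553)·(-347.4) + (-0.990906)·(-113.5) = 159.21 m.
ΔN = −sin φ cos λ·ΔX − sin φ sin λ·ΔY + cos φ·ΔZ = −(-0.679099)(-0.990906)(-347.4) − (-0.679099)(0.134553)(-113.5) + (0.734046)(327.3) = 463.66 m.
Horizontal magnitude = √(ΔE² + ΔN²) = √(159.21² + 463.66²) = 490.23 m.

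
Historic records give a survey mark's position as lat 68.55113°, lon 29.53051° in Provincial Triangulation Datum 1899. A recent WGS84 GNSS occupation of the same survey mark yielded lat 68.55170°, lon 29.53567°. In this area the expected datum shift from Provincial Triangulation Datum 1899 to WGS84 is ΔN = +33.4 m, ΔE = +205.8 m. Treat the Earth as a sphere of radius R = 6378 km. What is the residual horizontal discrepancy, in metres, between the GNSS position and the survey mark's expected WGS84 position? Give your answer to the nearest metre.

30 m

Observed coordinate differences: Δφ = +0.00057°, Δλ = +0.00516°.
Converting to metres (1° lat = 111317 m, cos φ = 0.365671): observed ΔN = 63.5 m, observed ΔE = 210.0 m.
Subtracting the expected shift leaves a residual of 63.5 − (33.4) = 30.1 m north and 210.0 − (205.8) = 4.2 m east.
Residual distance = √(30.1² + 4.2²) = 30.3 m.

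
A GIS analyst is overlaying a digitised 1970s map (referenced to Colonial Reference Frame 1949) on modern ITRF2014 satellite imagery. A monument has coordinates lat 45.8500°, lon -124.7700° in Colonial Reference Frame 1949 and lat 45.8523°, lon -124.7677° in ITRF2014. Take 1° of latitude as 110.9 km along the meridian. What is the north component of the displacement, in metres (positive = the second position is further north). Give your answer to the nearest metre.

ΔN = 255 m

Δφ = 45.8523° − 45.8500° = +0.0023°; Δλ = -124.7677° − -124.7700° = +0.0023°.
ΔN = Δφ × 110900 = 255.1 m; ΔE = Δλ × 110900 × cos(45.8500°) = +0.0023 × 110900 × 0.696539 = 177.7 m.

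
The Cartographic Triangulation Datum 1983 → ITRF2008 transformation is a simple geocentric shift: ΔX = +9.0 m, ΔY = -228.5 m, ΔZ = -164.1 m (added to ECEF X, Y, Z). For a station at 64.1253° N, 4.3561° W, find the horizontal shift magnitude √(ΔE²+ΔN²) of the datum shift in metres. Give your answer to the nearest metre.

246 m

The local east axis at (φ, λ) is (−sin λ, cos λ, 0), so ΔE = −sin(-4.3561°)·9.0 + cos(-4.3561°)·(-228.5) = -227.16 m.
The local north axis is (−sin φ cos λ, −sin φ sin λ, cos φ), giving ΔN = -8.074 − 15.616 − 71.614 = -95.30 m.
Horizontal magnitude = √(ΔE² + ΔN²) = √((-227.16)² + (-95.30)²) = 246.34 m.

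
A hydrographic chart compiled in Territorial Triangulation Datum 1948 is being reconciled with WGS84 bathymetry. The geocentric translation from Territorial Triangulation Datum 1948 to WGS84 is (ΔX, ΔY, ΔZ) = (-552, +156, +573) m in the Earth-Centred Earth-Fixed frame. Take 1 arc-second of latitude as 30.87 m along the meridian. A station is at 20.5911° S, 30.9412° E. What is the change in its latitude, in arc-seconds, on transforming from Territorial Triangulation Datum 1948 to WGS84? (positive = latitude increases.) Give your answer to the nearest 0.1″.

Δφ = 12.9″

sin φ = -0.351696, cos φ = 0.936114, sin λ = 0.514158, cos λ = 0.857695.
North component: ΔN = −sin φ cos λ·ΔX − sin φ sin λ·ΔY + cos φ·ΔZ = −(-0.351696)(0.857695)(-552) − (-0.351696)(0.514158)(156) + (0.936114)(573) = 398.09 m.
1° of latitude spans 3600 × 30.87 = 111132 m, so Δφ = 398.09 / 111132 × 3600 = 12.896″.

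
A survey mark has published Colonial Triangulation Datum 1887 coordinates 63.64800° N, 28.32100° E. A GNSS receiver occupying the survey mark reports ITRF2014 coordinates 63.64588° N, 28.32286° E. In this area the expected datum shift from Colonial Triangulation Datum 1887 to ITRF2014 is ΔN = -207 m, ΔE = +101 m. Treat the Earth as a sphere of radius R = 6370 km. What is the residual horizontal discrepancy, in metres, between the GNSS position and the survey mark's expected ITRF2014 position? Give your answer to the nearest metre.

30 m

Observed coordinate differences: Δφ = -0.00212°, Δλ = +0.00186°.
Converting to metres (1° lat = 111177 m, cos φ = 0.443885): observed ΔN = -235.7 m, observed ΔE = 91.8 m.
Subtracting the expected shift leaves a residual of -235.7 − (-207) = -28.7 m north and 91.8 − (101) = -9.2 m east.
Residual distance = √((-28.7)² + (-9.2)²) = 30.1 m.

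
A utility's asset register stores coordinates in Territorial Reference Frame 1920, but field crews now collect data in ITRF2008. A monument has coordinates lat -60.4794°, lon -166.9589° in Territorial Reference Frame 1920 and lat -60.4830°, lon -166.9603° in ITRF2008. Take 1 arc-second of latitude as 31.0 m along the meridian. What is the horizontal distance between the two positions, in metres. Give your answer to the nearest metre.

Δφ = -60.4830° − -60.4794° = -0.0036°; Δλ = -166.9603° − -166.9589° = -0.0014°.
1° of latitude = 3600 × 31.00 = 111600 m.
ΔN = Δφ × 111600 = -401.8 m; ΔE = Δλ × 111600 × cos(-60.4794°) = -0.0014 × 111600 × 0.492736 = -77.0 m.
Distance = √(ΔE² + ΔN²) = √((-77.0)² + (-401.8)²) = 409.1 m.

409 m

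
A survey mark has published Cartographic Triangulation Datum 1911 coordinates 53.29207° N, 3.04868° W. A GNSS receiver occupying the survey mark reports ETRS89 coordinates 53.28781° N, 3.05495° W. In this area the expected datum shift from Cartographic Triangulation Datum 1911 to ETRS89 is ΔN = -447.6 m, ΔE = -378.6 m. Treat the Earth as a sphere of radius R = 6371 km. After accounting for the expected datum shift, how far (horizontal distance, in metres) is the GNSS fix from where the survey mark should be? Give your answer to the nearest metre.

Observed coordinate differences: Δφ = -0.00426°, Δλ = -0.00627°.
Converting to metres (1° lat = 111195 m, cos φ = 0.597736): observed ΔN = -473.7 m, observed ΔE = -416.7 m.
Subtracting the expected shift leaves a residual of -473.7 − (-447.6) = -26.1 m north and -416.7 − (-378.6) = -38.1 m east.
Residual distance = √((-26.1)² + (-38.1)²) = 46.2 m.

46 m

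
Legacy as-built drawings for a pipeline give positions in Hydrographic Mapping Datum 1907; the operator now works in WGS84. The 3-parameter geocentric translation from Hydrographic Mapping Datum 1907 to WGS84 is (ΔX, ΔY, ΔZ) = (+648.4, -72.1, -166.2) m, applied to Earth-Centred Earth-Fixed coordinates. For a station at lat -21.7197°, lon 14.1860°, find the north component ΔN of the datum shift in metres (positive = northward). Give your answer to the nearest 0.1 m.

ΔN = 71.7 m

The local north axis is (−sin φ cos λ, −sin φ sin λ, cos φ), giving ΔN = 232.634 − 6.539 − 154.401 = 71.69 m.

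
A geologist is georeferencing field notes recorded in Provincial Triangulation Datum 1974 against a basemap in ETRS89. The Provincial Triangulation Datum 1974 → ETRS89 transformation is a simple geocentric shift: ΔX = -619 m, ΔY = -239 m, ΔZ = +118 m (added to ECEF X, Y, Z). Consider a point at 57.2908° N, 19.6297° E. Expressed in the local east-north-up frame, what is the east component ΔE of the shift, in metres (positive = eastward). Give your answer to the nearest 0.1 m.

The local east axis at (φ, λ) is (−sin λ, cos λ, 0), so ΔE = −sin(19.6297°)·(-619) + cos(19.6297°)·(-239) = -17.16 m.

ΔE = -17.2 m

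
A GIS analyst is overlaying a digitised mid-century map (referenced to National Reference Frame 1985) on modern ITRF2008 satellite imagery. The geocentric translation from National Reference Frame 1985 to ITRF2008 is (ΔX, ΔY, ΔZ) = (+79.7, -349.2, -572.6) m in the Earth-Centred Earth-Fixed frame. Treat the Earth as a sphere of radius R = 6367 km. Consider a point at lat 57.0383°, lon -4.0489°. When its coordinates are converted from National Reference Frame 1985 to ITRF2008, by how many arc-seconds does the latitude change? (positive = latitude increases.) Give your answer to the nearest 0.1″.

sin φ = 0.839034, cos φ = 0.544078, sin λ = -0.070608, cos λ = 0.997504.
North component: ΔN = −sin φ cos λ·ΔX − sin φ sin λ·ΔY + cos φ·ΔZ = −(0.839034)(0.997504)(79.7) − (0.839034)(-0.070608)(-349.2) + (0.544078)(-572.6) = -398.93 m.
1° of latitude spans πR/180 = 111125 m, so Δφ = -398.93 / 111125 × 3600 = -12.924″.

Δφ = -12.9″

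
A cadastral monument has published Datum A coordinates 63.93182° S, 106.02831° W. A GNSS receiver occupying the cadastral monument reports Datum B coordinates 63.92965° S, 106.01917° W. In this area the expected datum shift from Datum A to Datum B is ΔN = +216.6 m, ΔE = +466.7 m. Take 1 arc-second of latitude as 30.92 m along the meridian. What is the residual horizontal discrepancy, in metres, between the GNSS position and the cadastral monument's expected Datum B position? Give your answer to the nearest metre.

Observed coordinate differences: Δφ = +0.00217°, Δλ = +0.00914°.
Converting to metres (1° lat = 111312 m, cos φ = 0.439440): observed ΔN = 241.5 m, observed ΔE = 447.1 m.
Subtracting the expected shift leaves a residual of 241.5 − (216.6) = 24.9 m north and 447.1 − (466.7) = -19.6 m east.
Residual distance = √(24.9² + (-19.6)²) = 31.7 m.

32 m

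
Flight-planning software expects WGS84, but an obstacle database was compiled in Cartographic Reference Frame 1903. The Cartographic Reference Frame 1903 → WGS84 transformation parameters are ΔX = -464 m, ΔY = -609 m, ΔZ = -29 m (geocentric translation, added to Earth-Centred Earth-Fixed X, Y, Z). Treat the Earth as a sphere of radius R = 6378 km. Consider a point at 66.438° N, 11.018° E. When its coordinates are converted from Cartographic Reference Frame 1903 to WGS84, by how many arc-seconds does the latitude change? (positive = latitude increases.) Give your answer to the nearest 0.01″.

sin φ = 0.916628, cos φ = 0.399741, sin λ = 0.191117, cos λ = 0.981567.
North component: ΔN = −sin φ cos λ·ΔX − sin φ sin λ·ΔY + cos φ·ΔZ = −(0.916628)(0.981567)(-464) − (0.916628)(0.191117)(-609) + (0.399741)(-29) = 512.57 m.
1° of latitude spans πR/180 = 111317 m, so Δφ = 512.57 / 111317 × 3600 = 16.577″.

Δφ = 16.58″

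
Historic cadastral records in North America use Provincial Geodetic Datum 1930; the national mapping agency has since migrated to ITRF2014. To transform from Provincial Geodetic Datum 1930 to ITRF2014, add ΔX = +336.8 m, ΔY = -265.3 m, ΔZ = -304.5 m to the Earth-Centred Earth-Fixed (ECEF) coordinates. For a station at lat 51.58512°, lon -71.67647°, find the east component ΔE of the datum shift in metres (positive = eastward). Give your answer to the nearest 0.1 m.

ΔE = 236.3 m

The local east axis at (φ, λ) is (−sin λ, cos λ, 0), so ΔE = −sin(-71.67647°)·336.8 + cos(-71.67647°)·(-265.3) = 236.32 m.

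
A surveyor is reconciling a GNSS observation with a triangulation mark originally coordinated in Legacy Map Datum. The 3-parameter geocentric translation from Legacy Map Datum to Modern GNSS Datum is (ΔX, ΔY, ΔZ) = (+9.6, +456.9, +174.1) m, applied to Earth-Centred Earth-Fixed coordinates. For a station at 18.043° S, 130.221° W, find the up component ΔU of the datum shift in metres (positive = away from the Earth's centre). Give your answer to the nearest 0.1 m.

The local up (radial) axis is (cos φ cos λ, cos φ sin λ, sin φ), giving ΔU = -5.894 − 331.714 − 53.924 = -391.53 m.

ΔU = -391.5 m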